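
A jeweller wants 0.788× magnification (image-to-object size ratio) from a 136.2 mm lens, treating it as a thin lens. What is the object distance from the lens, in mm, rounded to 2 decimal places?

With m = dᵢ/dₒ and 1/f = 1/dₒ + 1/dᵢ, substituting dᵢ = m·dₒ gives 1/f = (1 + 1/m)/dₒ, hence dₒ = f·(1 + 1/m).
dₒ = 136.2 × (1 + 1/0.788) = 136.2 × 2.26904 ≈ 309.043 mm.

309.04 mm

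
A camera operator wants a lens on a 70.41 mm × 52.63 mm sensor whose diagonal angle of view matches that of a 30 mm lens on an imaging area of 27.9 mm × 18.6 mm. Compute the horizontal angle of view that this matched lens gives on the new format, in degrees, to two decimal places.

48.23°

Sensor diagonal = √(27.9² + 18.6²) = √1124.3700 ≈ 33.5316 mm.
Sensor diagonal = √(70.41² + 52.63²) = √7727.4850 ≈ 87.9061 mm.
Equal diagonal AOV ⇒ f₂ = f₁ · 87.9061/33.5316 = 30 × 2.62159 ≈ 78.6476 mm.
Horizontal AOV on the new format = 2·arctan(70.41 / (2 × 78.6476)) = 2·arctan(0.44763) ≈ 48.2294°.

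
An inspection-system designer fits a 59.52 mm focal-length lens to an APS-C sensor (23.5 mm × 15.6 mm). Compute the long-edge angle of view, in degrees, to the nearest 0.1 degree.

Angle of view α = 2·arctan(w/2f) with w = 23.5 mm and f = 59.52 mm.
w/2f = 0.19741; arctan(0.19741) ≈ 11.1673°, so α ≈ 22.3346°.

22.3°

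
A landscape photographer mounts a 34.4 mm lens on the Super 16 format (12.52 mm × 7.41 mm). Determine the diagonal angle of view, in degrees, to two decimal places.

Sensor diagonal = √(12.52² + 7.41²) = √211.6585 ≈ 14.5485 mm.
Angle of view α = 2·arctan(d/2f) with d = 14.5485 mm and f = 34.4 mm.
d/2f = 0.21146; arctan(0.21146) ≈ 11.9399°, so α ≈ 23.8798°.

23.88°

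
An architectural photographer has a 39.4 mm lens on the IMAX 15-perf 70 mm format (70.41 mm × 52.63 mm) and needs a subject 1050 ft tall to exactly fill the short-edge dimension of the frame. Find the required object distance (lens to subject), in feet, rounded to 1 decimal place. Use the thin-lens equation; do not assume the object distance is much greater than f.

786.2 ft

W: 1050 ft × 304.8 mm/ft = 320039.99 mm.
Magnification m = h/W = dᵢ/dₒ; combined with 1/f = 1/dₒ + 1/dᵢ this gives dₒ = f·(1 + W/h).
dₒ = 39.4 mm × (1 + 320040/52.63) = 39.4 × 6081.9422 ≈ 239628.524 mm = 239628.524/304.8 ft = 786.183 ft.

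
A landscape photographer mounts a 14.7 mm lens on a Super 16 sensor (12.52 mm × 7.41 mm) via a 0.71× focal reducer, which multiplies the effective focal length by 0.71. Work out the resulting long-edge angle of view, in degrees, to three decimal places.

61.910°

Effective focal length f = 14.7 × 0.71 = 10.437 mm.
α = 2·arctan(12.52 / (2 × 10.437)) = 2·arctan(0.59979) ≈ 61.9098°.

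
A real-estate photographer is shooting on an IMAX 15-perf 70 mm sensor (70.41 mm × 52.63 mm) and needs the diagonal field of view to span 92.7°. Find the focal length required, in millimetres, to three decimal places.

Sensor diagonal = √(70.41² + 52.63²) = √7727.4850 ≈ 87.9061 mm.
From α = 2·arctan(d/2f) we get f = d / (2·tan(α/2)).
With d = 87.9061 mm and α/2 = 46.35°, tan(α/2) ≈ 1.04827, so f ≈ 87.9061 / 2.09654 ≈ 41.9291 mm.

41.929 mm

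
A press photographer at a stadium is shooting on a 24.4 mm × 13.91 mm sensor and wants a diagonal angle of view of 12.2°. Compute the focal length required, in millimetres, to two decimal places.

131.41 mm

Sensor diagonal = √(24.4² + 13.91²) = √788.8481 ≈ 28.0864 mm.
From α = 2·arctan(d/2f) we get f = d / (2·tan(α/2)).
With d = 28.0864 mm and α/2 = 6.1°, tan(α/2) ≈ 0.10687, so f ≈ 28.0864 / 0.21374 ≈ 131.4057 mm.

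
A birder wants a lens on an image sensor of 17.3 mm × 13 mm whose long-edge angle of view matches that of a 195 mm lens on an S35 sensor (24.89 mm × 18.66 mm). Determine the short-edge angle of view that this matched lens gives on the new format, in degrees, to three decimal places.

Equal long-edge AOV ⇒ f₂ = f₁ · 17.3/24.89 = 195 × 0.69506 ≈ 135.5364 mm.
Short-edge AOV on the new format = 2·arctan(13 / (2 × 135.5364)) = 2·arctan(0.04796) ≈ 5.4913°.

5.491°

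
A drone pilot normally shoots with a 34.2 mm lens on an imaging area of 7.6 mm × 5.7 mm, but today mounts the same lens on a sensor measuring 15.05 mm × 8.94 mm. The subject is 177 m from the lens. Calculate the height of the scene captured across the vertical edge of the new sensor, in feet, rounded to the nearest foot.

The focal length stays 34.2 mm; the relevant sensor dimension is now h = 8.94 mm. Object distance dₒ = 177 m = 177000 mm.
Thin-lens field height W = h·(dₒ − f)/f = 8.94 × (177000 − 34.2)/34.2 ≈ 46259.481 mm = 46259.481/304.8 ft = 151.77 ft.

152 ft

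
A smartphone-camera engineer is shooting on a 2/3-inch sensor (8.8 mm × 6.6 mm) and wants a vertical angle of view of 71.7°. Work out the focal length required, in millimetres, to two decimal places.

4.57 mm

From α = 2·arctan(h/2f) we get f = h / (2·tan(α/2)).
With h = 6.6 mm and α/2 = 35.85°, tan(α/2) ≈ 0.72255, so f ≈ 6.6 / 1.44510 ≈ 4.5672 mm.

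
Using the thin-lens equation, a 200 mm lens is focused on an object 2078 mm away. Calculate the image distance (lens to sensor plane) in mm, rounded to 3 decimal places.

1/dᵢ = 1/f − 1/dₒ = 1/200 − 1/2078 = 0.0045188 mm⁻¹.
dᵢ = 1/0.0045188 ≈ 221.2993 mm.

221.299 mm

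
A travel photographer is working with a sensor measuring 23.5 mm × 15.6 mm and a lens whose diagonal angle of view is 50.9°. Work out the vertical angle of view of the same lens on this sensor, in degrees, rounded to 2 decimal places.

Sensor diagonal = √(23.5² + 15.6²) = √795.6100 ≈ 28.2066 mm.
From the diagonal AOV: f = 28.2066 / (2·tan(25.45°)) = 28.2066 / 0.95181 ≈ 29.6347 mm.
Vertical AOV = 2·arctan(15.6 / (2 × 29.6347)) = 2·arctan(0.26321) ≈ 29.4922°.

29.49°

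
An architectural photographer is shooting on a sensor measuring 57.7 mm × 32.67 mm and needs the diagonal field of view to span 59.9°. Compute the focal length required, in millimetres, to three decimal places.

57.539 mm

Sensor diagonal = √(57.7² + 32.67²) = √4396.6189 ≈ 66.3070 mm.
From α = 2·arctan(d/2f) we get f = d / (2·tan(α/2)).
With d = 66.3070 mm and α/2 = 29.95°, tan(α/2) ≈ 0.57619, so f ≈ 66.3070 / 1.15237 ≈ 57.5395 mm.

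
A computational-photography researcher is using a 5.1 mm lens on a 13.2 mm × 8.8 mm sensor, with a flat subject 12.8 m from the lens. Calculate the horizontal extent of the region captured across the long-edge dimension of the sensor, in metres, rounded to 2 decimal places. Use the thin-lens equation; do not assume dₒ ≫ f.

33.12 m

dₒ: 12.8 m = 12800 mm.
Similar triangles through the lens centre give W/dₒ = w/dᵢ; with 1/f = 1/dₒ + 1/dᵢ this gives W = w·(dₒ − f)/f.
W = 13.2 mm × (12800 − 5.1) / 5.1 = 13.2 × 2508.8039 ≈ 33116.212 mm = 33.1162 m.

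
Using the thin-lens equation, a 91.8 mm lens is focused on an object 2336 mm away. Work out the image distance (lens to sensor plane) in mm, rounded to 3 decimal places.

1/dᵢ = 1/f − 1/dₒ = 1/91.8 − 1/2336 = 0.0104652 mm⁻¹.
dᵢ = 1/0.0104652 ≈ 95.5551 mm.

95.555 mm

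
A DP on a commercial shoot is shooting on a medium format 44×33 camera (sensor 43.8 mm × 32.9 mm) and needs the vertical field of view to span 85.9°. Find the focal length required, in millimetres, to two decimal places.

17.67 mm

From α = 2·arctan(h/2f) we get f = h / (2·tan(α/2)).
With h = 32.9 mm and α/2 = 42.95°, tan(α/2) ≈ 0.93088, so f ≈ 32.9 / 1.86177 ≈ 17.6714 mm.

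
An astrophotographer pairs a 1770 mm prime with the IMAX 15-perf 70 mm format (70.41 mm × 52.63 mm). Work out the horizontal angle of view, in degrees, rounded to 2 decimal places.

Angle of view α = 2·arctan(w/2f) with w = 70.41 mm and f = 1770 mm.
w/2f = 0.01989; arctan(0.01989) ≈ 1.1395°, so α ≈ 2.2789°.

2.28°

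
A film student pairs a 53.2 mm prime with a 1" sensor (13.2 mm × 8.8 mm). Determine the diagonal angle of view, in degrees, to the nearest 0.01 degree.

Sensor diagonal = √(13.2² + 8.8²) = √251.6800 ≈ 15.8644 mm.
Angle of view α = 2·arctan(d/2f) with d = 15.8644 mm and f = 53.2 mm.
d/2f = 0.14910; arctan(0.14910) ≈ 8.4804°, so α ≈ 16.9609°.

16.96°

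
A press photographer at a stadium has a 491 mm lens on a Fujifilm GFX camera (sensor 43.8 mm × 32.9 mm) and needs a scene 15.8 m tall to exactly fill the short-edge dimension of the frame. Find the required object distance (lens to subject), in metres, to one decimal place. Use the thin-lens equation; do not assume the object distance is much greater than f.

236.3 m

W: 15.8 m = 15800 mm.
Magnification m = h/W = dᵢ/dₒ; combined with 1/f = 1/dₒ + 1/dᵢ this gives dₒ = f·(1 + W/h).
dₒ = 491 mm × (1 + 15800/32.9) = 491 × 481.2432 ≈ 236290.392 mm = 236.29 m.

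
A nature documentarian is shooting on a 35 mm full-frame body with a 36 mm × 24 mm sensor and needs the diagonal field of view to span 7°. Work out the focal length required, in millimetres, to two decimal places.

Sensor diagonal = √(36² + 24²) = √1872.0000 ≈ 43.2666 mm.
From α = 2·arctan(d/2f) we get f = d / (2·tan(α/2)).
With d = 43.2666 mm and α/2 = 3.5°, tan(α/2) ≈ 0.06116, so f ≈ 43.2666 / 0.12233 ≈ 353.7015 mm.

353.70 mm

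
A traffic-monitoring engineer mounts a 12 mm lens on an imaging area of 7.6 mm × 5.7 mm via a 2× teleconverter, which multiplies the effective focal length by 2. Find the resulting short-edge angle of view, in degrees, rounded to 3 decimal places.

Effective focal length f = 12 × 2 = 24 mm.
α = 2·arctan(5.7 / (2 × 24)) = 2·arctan(0.11875) ≈ 13.5443°.

13.544°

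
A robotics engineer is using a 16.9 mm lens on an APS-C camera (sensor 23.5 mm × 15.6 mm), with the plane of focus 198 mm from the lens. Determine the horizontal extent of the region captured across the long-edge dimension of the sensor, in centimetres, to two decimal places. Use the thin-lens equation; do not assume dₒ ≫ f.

25.18 cm

Similar triangles through the lens centre give W/dₒ = w/dᵢ; with 1/f = 1/dₒ + 1/dᵢ this gives W = w·(dₒ − f)/f.
W = 23.5 mm × (198 − 16.9) / 16.9 = 23.5 × 10.7160 ≈ 251.825 mm = 25.1825 cm.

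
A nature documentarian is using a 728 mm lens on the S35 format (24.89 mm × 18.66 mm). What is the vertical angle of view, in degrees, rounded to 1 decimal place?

Angle of view α = 2·arctan(h/2f) with h = 18.66 mm and f = 728 mm.
h/2f = 0.01282; arctan(0.01282) ≈ 0.7343°, so α ≈ 1.4685°.

1.5°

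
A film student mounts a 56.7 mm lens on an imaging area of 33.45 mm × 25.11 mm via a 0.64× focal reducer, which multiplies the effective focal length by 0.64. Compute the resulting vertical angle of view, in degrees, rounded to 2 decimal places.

38.17°

Effective focal length f = 56.7 × 0.64 = 36.288 mm.
α = 2·arctan(25.11 / (2 × 36.288)) = 2·arctan(0.34598) ≈ 38.1694°.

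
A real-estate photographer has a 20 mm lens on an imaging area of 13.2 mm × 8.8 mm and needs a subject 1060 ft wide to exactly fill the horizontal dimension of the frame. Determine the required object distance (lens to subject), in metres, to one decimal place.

W: 1060 ft × 304.8 mm/ft = 323087.99 mm.
Magnification m = w/W = dᵢ/dₒ; combined with 1/f = 1/dₒ + 1/dᵢ this gives dₒ = f·(1 + W/w).
dₒ = 20 mm × (1 + 323088/13.2) = 20 × 24477.3629 ≈ 489547.257 mm = 489.547 m.

489.5 m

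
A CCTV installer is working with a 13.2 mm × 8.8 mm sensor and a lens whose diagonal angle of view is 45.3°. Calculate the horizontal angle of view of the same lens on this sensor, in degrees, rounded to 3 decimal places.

Sensor diagonal = √(13.2² + 8.8²) = √251.6800 ≈ 15.8644 mm.
From the diagonal AOV: f = 15.8644 / (2·tan(22.65°)) = 15.8644 / 0.83457 ≈ 19.0091 mm.
Horizontal AOV = 2·arctan(13.2 / (2 × 19.0091)) = 2·arctan(0.34720) ≈ 38.2941°.

38.294°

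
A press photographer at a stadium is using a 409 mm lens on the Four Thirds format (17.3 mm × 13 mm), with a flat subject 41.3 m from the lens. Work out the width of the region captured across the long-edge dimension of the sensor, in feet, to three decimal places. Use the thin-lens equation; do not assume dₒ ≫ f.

dₒ: 41.3 m = 41300 mm.
Similar triangles through the lens centre give W/dₒ = w/dᵢ; with 1/f = 1/dₒ + 1/dᵢ this gives W = w·(dₒ − f)/f.
W = 17.3 mm × (41300 − 409) / 409 = 17.3 × 99.9780 ≈ 1729.619 mm = 1729.619/304.8 ft = 5.6746 ft.

5.675 ft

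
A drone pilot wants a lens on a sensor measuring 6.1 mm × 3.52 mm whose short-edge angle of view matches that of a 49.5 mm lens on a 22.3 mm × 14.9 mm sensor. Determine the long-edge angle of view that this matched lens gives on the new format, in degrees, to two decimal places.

29.24°

Equal short-edge AOV ⇒ f₂ = f₁ · 3.52/14.9 = 49.5 × 0.23624 ≈ 11.6940 mm.
Long-edge AOV on the new format = 2·arctan(6.1 / (2 × 11.6940)) = 2·arctan(0.26082) ≈ 29.2363°.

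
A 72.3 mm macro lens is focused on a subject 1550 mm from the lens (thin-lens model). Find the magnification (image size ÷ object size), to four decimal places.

Thin lens: 1/f = 1/dₒ + 1/dᵢ → 1/dᵢ = 1/72.3 − 1/1550 = 0.0131861 mm⁻¹, so dᵢ ≈ 75.8375 mm.
Magnification m = dᵢ/dₒ = 75.8375/1550 ≈ 0.04893.

0.0489×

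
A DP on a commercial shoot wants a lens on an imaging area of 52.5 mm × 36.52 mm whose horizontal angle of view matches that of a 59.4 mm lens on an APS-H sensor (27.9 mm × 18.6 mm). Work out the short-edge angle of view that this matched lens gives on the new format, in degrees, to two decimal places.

18.56°

Equal horizontal AOV ⇒ f₂ = f₁ · 52.5/27.9 = 59.4 × 1.88172 ≈ 111.7742 mm.
Short-edge AOV on the new format = 2·arctan(36.52 / (2 × 111.7742)) = 2·arctan(0.16337) ≈ 18.5563°.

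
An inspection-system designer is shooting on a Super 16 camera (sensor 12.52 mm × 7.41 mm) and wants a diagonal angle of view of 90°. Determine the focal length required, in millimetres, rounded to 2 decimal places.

7.27 mm

Sensor diagonal = √(12.52² + 7.41²) = √211.6585 ≈ 14.5485 mm.
From α = 2·arctan(d/2f) we get f = d / (2·tan(α/2)).
With d = 14.5485 mm and α/2 = 45°, tan(α/2) ≈ 1.00000, so f ≈ 14.5485 / 2.00000 ≈ 7.2742 mm.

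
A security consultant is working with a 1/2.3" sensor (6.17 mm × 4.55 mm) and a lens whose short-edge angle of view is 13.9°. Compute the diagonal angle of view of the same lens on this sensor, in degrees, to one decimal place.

From the short-edge AOV: f = 4.55 / (2·tan(6.95°)) = 4.55 / 0.24380 ≈ 18.6630 mm.
Sensor diagonal = √(6.17² + 4.55²) = √58.7714 ≈ 7.6663 mm.
Diagonal AOV = 2·arctan(7.6663 / (2 × 18.6630)) = 2·arctan(0.20539) ≈ 23.2127°.

23.2°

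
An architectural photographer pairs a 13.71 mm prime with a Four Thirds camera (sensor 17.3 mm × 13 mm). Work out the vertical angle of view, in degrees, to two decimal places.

50.73°

Angle of view α = 2·arctan(h/2f) with h = 13 mm and f = 13.71 mm.
h/2f = 0.47411; arctan(0.47411) ≈ 25.3659°, so α ≈ 50.7319°.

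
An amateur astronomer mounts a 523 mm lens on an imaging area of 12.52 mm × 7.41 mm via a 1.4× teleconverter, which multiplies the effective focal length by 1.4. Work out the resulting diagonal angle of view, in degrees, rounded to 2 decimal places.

Effective focal length f = 523 × 1.4 = 732.2 mm.
Sensor diagonal = √(12.52² + 7.41²) = √211.6585 ≈ 14.5485 mm.
α = 2·arctan(14.548 / (2 × 732.2)) = 2·arctan(0.00993) ≈ 1.1384°.

1.14°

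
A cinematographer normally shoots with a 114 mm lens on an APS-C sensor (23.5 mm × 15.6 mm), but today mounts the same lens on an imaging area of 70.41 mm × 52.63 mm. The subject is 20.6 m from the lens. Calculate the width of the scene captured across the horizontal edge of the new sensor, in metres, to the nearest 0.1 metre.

The focal length stays 114 mm; the relevant sensor dimension is now w = 70.41 mm. Object distance dₒ = 20.6 m = 20600 mm.
Thin-lens field width W = w·(dₒ − f)/f = 70.41 × (20600 − 114)/114 ≈ 12652.801 mm = 12.6528 m.

12.7 m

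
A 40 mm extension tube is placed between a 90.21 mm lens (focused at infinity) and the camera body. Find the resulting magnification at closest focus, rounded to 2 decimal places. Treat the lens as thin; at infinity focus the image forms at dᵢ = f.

0.44×

The tube moves the image plane from f to f + e, so dᵢ = 90.21 + 40 = 130.21 mm. Focus is achieved when 1/f = 1/dₒ + 1/dᵢ, giving dₒ = 1/(1/f − 1/(f+e)).
Magnification m = dᵢ/dₒ = (f+e)·(1/f − 1/(f+e)) = e/f = 40/90.21 ≈ 0.4434.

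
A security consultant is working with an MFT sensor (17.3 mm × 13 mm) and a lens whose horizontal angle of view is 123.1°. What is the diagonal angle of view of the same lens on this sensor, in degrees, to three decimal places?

From the horizontal AOV: f = 17.3 / (2·tan(61.55°)) = 17.3 / 3.69122 ≈ 4.6868 mm.
Sensor diagonal = √(17.3² + 13²) = √468.2900 ≈ 21.6400 mm.
Diagonal AOV = 2·arctan(21.6400 / (2 × 4.6868)) = 2·arctan(2.30861) ≈ 133.1593°.

133.159°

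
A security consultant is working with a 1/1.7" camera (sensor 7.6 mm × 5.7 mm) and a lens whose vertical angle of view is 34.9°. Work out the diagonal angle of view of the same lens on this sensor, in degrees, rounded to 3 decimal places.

55.300°

From the vertical AOV: f = 5.7 / (2·tan(17.45°)) = 5.7 / 0.62868 ≈ 9.0666 mm.
Sensor diagonal = √(7.6² + 5.7²) = √90.2500 ≈ 9.5000 mm.
Diagonal AOV = 2·arctan(9.5000 / (2 × 9.0666)) = 2·arctan(0.52390) ≈ 55.3000°.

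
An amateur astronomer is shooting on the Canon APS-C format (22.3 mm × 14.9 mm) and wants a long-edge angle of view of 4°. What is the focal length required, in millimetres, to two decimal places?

From α = 2·arctan(w/2f) we get f = w / (2·tan(α/2)).
With w = 22.3 mm and α/2 = 2°, tan(α/2) ≈ 0.03492, so f ≈ 22.3 / 0.06984 ≈ 319.2942 mm.

319.29 mm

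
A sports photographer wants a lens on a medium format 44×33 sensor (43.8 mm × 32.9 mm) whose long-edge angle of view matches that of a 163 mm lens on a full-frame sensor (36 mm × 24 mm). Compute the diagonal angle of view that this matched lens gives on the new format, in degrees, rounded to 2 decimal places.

15.73°

Equal long-edge AOV ⇒ f₂ = f₁ · 43.8/36 = 163 × 1.21667 ≈ 198.3167 mm.
Sensor diagonal = √(43.8² + 32.9²) = √3000.8500 ≈ 54.7800 mm.
Diagonal AOV on the new format = 2·arctan(54.7800 / (2 × 198.3167)) = 2·arctan(0.13811) ≈ 15.7270°.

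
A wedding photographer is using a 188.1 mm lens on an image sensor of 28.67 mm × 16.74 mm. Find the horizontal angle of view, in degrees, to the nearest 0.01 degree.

Angle of view α = 2·arctan(w/2f) with w = 28.67 mm and f = 188.1 mm.
w/2f = 0.07621; arctan(0.07621) ≈ 4.3581°, so α ≈ 8.7161°.

8.72°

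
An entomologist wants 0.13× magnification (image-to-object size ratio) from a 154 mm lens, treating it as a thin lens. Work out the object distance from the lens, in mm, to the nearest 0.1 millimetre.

1338.6 mm

With m = dᵢ/dₒ and 1/f = 1/dₒ + 1/dᵢ, substituting dᵢ = m·dₒ gives 1/f = (1 + 1/m)/dₒ, hence dₒ = f·(1 + 1/m).
dₒ = 154 × (1 + 1/0.13) = 154 × 8.69231 ≈ 1338.615 mm.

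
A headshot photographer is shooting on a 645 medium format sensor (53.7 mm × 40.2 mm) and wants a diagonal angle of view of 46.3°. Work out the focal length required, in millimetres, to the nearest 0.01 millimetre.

78.44 mm

Sensor diagonal = √(53.7² + 40.2²) = √4499.7300 ≈ 67.0800 mm.
From α = 2·arctan(d/2f) we get f = d / (2·tan(α/2)).
With d = 67.0800 mm and α/2 = 23.15°, tan(α/2) ≈ 0.42757, so f ≈ 67.0800 / 0.85514 ≈ 78.4437 mm.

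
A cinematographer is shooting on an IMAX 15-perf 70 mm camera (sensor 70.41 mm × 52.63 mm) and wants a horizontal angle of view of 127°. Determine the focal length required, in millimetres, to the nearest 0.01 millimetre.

From α = 2·arctan(w/2f) we get f = w / (2·tan(α/2)).
With w = 70.41 mm and α/2 = 63.5°, tan(α/2) ≈ 2.00569, so f ≈ 70.41 / 4.01138 ≈ 17.5526 mm.

17.55 mm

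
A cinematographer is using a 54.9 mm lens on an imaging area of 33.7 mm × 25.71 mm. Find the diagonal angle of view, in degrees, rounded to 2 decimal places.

42.22°

Sensor diagonal = √(33.7² + 25.71²) = √1796.6941 ≈ 42.3874 mm.
Angle of view α = 2·arctan(d/2f) with d = 42.3874 mm and f = 54.9 mm.
d/2f = 0.38604; arctan(0.38604) ≈ 21.1087°, so α ≈ 42.2174°.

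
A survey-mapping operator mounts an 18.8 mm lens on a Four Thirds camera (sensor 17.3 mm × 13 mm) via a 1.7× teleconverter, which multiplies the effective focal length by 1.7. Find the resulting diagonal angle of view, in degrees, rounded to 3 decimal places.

37.407°

Effective focal length f = 18.8 × 1.7 = 31.96 mm.
Sensor diagonal = √(17.3² + 13²) = √468.2900 ≈ 21.6400 mm.
α = 2·arctan(21.640 / (2 × 31.96)) = 2·arctan(0.33855) ≈ 37.4069°.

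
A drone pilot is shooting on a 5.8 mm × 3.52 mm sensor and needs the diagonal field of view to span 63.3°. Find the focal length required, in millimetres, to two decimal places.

Sensor diagonal = √(5.8² + 3.52²) = √46.0304 ≈ 6.7846 mm.
From α = 2·arctan(d/2f) we get f = d / (2·tan(α/2)).
With d = 6.7846 mm and α/2 = 31.65°, tan(α/2) ≈ 0.61641, so f ≈ 6.7846 / 1.23282 ≈ 5.5033 mm.

5.50 mm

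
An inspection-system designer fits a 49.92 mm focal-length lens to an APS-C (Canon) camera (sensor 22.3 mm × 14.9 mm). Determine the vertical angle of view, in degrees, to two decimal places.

Angle of view α = 2·arctan(h/2f) with h = 14.9 mm and f = 49.92 mm.
h/2f = 0.14924; arctan(0.14924) ≈ 8.4881°, so α ≈ 16.9762°.

16.98°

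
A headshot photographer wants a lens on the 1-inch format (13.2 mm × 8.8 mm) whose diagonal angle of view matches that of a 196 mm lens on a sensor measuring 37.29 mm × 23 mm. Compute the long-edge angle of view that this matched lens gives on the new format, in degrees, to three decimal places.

10.626°

Sensor diagonal = √(37.29² + 23²) = √1919.5441 ≈ 43.8126 mm.
Sensor diagonal = √(13.2² + 8.8²) = √251.6800 ≈ 15.8644 mm.
Equal diagonal AOV ⇒ f₂ = f₁ · 15.8644/43.8126 = 196 × 0.36210 ≈ 70.9711 mm.
Long-edge AOV on the new format = 2·arctan(13.2 / (2 × 70.9711)) = 2·arctan(0.09300) ≈ 10.6260°.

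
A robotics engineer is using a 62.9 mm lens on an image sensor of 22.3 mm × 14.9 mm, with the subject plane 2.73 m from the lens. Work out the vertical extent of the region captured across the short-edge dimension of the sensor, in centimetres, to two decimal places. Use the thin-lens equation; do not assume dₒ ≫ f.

63.18 cm

dₒ: 2.73 m = 2730 mm.
Similar triangles through the lens centre give W/dₒ = h/dᵢ; with 1/f = 1/dₒ + 1/dᵢ this gives W = h·(dₒ − f)/f.
W = 14.9 mm × (2730 − 62.9) / 62.9 = 14.9 × 42.4022 ≈ 631.793 mm = 63.1793 cm.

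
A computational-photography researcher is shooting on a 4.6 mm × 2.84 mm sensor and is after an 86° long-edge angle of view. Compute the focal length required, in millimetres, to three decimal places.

2.466 mm

From α = 2·arctan(w/2f) we get f = w / (2·tan(α/2)).
With w = 4.6 mm and α/2 = 43°, tan(α/2) ≈ 0.93252, so f ≈ 4.6 / 1.86503 ≈ 2.4664 mm.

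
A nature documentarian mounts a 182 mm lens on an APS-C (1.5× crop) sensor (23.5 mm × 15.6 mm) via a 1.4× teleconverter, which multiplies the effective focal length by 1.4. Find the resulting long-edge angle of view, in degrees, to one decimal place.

5.3°

Effective focal length f = 182 × 1.4 = 254.8 mm.
α = 2·arctan(23.5 / (2 × 254.8)) = 2·arctan(0.04611) ≈ 5.2806°.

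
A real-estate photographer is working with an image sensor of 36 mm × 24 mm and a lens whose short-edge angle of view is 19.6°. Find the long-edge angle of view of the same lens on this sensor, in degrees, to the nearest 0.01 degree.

From the short-edge AOV: f = 24 / (2·tan(9.8°)) = 24 / 0.34546 ≈ 69.4726 mm.
Long-edge AOV = 2·arctan(36 / (2 × 69.4726)) = 2·arctan(0.25909) ≈ 29.0513°.

29.05°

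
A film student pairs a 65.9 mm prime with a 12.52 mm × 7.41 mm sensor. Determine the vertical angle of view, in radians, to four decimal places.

0.1123 rad

Angle of view α = 2·arctan(h/2f) with h = 7.41 mm and f = 65.9 mm.
h/2f = 0.05622; arctan(0.05622) ≈ 0.0562 rad, so α ≈ 0.1123 rad.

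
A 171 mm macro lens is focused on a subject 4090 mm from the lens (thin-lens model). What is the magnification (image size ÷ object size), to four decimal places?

0.0436×

Thin lens: 1/f = 1/dₒ + 1/dᵢ → 1/dᵢ = 1/171 − 1/4090 = 0.0056035 mm⁻¹, so dᵢ ≈ 178.4613 mm.
Magnification m = dᵢ/dₒ = 178.4613/4090 ≈ 0.04363.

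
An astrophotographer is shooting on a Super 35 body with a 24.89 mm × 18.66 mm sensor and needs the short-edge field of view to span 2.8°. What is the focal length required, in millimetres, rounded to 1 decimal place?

381.8 mm

From α = 2·arctan(h/2f) we get f = h / (2·tan(α/2)).
With h = 18.66 mm and α/2 = 1.4°, tan(α/2) ≈ 0.02444, so f ≈ 18.66 / 0.04888 ≈ 381.7595 mm.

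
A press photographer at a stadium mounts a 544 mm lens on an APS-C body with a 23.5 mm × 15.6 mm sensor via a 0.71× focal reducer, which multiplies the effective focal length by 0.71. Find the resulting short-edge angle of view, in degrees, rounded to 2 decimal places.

2.31°

Effective focal length f = 544 × 0.71 = 386.24 mm.
α = 2·arctan(15.6 / (2 × 386.24)) = 2·arctan(0.02019) ≈ 2.3138°.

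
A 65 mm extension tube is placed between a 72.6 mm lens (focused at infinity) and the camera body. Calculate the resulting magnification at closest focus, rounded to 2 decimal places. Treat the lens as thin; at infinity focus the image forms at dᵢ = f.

The tube moves the image plane from f to f + e, so dᵢ = 72.6 + 65 = 137.6 mm. Focus is achieved when 1/f = 1/dₒ + 1/dᵢ, giving dₒ = 1/(1/f − 1/(f+e)).
Magnification m = dᵢ/dₒ = (f+e)·(1/f − 1/(f+e)) = e/f = 65/72.6 ≈ 0.8953.

0.90×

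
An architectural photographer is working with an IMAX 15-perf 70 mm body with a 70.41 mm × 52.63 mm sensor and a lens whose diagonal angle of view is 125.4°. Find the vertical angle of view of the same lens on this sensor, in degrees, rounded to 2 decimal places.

Sensor diagonal = √(70.41² + 52.63²) = √7727.4850 ≈ 87.9061 mm.
From the diagonal AOV: f = 87.9061 / (2·tan(62.7°)) = 87.9061 / 3.87493 ≈ 22.6859 mm.
Vertical AOV = 2·arctan(52.63 / (2 × 22.6859)) = 2·arctan(1.15997) ≈ 98.4715°.

98.47°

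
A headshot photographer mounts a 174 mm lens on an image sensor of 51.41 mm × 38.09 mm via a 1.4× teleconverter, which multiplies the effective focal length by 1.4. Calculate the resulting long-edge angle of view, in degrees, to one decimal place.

Effective focal length f = 174 × 1.4 = 243.6 mm.
α = 2·arctan(51.41 / (2 × 243.6)) = 2·arctan(0.10552) ≈ 12.0473°.

12.0°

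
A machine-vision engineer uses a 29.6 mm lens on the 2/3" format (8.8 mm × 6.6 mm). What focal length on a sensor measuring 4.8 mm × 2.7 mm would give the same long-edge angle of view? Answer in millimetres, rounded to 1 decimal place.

16.1 mm

Equal angle of view means equal width/f ratio, so f₂ = f₁ · (width₂/width₁) = 29.6 × 4.8/8.8.
f₂ = 29.6 × 0.54545 ≈ 16.145 mm.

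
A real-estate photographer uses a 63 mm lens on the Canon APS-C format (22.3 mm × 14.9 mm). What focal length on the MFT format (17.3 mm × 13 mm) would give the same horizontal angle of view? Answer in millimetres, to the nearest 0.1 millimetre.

Equal angle of view means equal width/f ratio, so f₂ = f₁ · (width₂/width₁) = 63 × 17.3/22.3.
f₂ = 63 × 0.77578 ≈ 48.874 mm.

48.9 mm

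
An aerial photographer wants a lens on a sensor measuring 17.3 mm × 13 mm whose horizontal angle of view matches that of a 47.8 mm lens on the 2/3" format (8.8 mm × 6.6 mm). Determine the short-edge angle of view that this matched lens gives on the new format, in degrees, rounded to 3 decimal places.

Equal horizontal AOV ⇒ f₂ = f₁ · 17.3/8.8 = 47.8 × 1.96591 ≈ 93.9705 mm.
Short-edge AOV on the new format = 2·arctan(13 / (2 × 93.9705)) = 2·arctan(0.06917) ≈ 7.9138°.

7.914°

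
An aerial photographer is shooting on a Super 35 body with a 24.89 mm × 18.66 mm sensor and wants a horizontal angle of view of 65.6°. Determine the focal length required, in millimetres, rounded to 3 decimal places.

19.311 mm

From α = 2·arctan(w/2f) we get f = w / (2·tan(α/2)).
With w = 24.89 mm and α/2 = 32.8°, tan(α/2) ≈ 0.64446, so f ≈ 24.89 / 1.28891 ≈ 19.3109 mm.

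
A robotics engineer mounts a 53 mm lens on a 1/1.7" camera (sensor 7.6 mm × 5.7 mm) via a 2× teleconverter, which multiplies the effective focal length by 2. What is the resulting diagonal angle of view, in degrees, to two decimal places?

5.13°

Effective focal length f = 53 × 2 = 106 mm.
Sensor diagonal = √(7.6² + 5.7²) = √90.2500 ≈ 9.5000 mm.
α = 2·arctan(9.500 / (2 × 106)) = 2·arctan(0.04481) ≈ 5.1316°.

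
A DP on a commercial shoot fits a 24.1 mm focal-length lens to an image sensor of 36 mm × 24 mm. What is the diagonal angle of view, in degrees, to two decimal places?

Sensor diagonal = √(36² + 24²) = √1872.0000 ≈ 43.2666 mm.
Angle of view α = 2·arctan(d/2f) with d = 43.2666 mm and f = 24.1 mm.
d/2f = 0.89765; arctan(0.89765) ≈ 41.9127°, so α ≈ 83.8253°.

83.83°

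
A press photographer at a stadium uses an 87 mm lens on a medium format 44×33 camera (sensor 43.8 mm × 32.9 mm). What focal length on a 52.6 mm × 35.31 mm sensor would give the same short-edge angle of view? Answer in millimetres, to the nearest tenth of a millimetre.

Equal angle of view means equal height/f ratio, so f₂ = f₁ · (height₂/height₁) = 87 × 35.31/32.9.
f₂ = 87 × 1.07325 ≈ 93.373 mm.

93.4 mm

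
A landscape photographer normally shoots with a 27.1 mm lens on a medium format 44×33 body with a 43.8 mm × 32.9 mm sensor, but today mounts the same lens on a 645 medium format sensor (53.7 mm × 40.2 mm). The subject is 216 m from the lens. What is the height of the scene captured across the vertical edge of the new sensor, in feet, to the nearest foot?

1051 ft

The focal length stays 27.1 mm; the relevant sensor dimension is now h = 40.2 mm. Object distance dₒ = 216 m = 216000 mm.
Thin-lens field height W = h·(dₒ − f)/f = 40.2 × (216000 − 27.1)/27.1 ≈ 320373.084 mm = 320373.084/304.8 ft = 1051.09 ft.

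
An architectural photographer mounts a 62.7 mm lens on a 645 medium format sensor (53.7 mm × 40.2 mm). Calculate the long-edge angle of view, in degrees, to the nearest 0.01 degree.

Angle of view α = 2·arctan(w/2f) with w = 53.7 mm and f = 62.7 mm.
w/2f = 0.42823; arctan(0.42823) ≈ 23.1820°, so α ≈ 46.3641°.

46.36°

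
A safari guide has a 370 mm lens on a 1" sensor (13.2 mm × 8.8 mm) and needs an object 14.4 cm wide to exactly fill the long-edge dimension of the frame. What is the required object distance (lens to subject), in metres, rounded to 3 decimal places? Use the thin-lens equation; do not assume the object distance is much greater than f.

4.406 m

W: 14.4 cm = 144 mm.
Magnification m = w/W = dᵢ/dₒ; combined with 1/f = 1/dₒ + 1/dᵢ this gives dₒ = f·(1 + W/w).
dₒ = 370 mm × (1 + 144/13.2) = 370 × 11.9091 ≈ 4406.364 mm = 4.40636 m.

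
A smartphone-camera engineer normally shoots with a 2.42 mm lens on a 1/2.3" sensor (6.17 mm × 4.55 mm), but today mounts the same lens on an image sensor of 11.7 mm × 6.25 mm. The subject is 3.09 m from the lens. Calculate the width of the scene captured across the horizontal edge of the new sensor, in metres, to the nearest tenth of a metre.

14.9 m

The focal length stays 2.42 mm; the relevant sensor dimension is now w = 11.7 mm. Object distance dₒ = 3.09 m = 3090 mm.
Thin-lens field width W = w·(dₒ − f)/f = 11.7 × (3090 − 2.42)/2.42 ≈ 14927.556 mm = 14.9276 m.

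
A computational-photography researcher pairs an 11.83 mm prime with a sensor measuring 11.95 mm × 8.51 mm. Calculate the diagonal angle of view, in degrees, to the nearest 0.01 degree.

Sensor diagonal = √(11.95² + 8.51²) = √215.2226 ≈ 14.6705 mm.
Angle of view α = 2·arctan(d/2f) with d = 14.6705 mm and f = 11.83 mm.
d/2f = 0.62005; arctan(0.62005) ≈ 31.8011°, so α ≈ 63.6023°.

63.60°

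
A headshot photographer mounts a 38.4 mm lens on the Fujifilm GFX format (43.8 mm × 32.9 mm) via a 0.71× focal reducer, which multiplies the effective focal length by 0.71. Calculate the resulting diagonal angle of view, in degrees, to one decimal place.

Effective focal length f = 38.4 × 0.71 = 27.264 mm.
Sensor diagonal = √(43.8² + 32.9²) = √3000.8500 ≈ 54.7800 mm.
α = 2·arctan(54.780 / (2 × 27.264)) = 2·arctan(1.00462) ≈ 90.2642°.

90.3°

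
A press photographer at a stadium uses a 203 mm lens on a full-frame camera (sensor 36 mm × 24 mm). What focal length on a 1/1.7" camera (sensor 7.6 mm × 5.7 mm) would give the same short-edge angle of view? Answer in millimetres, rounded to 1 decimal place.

Equal angle of view means equal height/f ratio, so f₂ = f₁ · (height₂/height₁) = 203 × 5.7/24.
f₂ = 203 × 0.23750 ≈ 48.213 mm.

48.2 mm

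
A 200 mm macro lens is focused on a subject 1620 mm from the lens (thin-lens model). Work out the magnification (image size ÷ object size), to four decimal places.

0.1408×

Thin lens: 1/f = 1/dₒ + 1/dᵢ → 1/dᵢ = 1/200 − 1/1620 = 0.0043827 mm⁻¹, so dᵢ ≈ 228.1690 mm.
Magnification m = dᵢ/dₒ = 228.1690/1620 ≈ 0.14085.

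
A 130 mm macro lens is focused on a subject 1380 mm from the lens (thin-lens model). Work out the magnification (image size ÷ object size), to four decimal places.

Thin lens: 1/f = 1/dₒ + 1/dᵢ → 1/dᵢ = 1/130 − 1/1380 = 0.0069677 mm⁻¹, so dᵢ ≈ 143.5200 mm.
Magnification m = dᵢ/dₒ = 143.5200/1380 ≈ 0.10400.

0.1040×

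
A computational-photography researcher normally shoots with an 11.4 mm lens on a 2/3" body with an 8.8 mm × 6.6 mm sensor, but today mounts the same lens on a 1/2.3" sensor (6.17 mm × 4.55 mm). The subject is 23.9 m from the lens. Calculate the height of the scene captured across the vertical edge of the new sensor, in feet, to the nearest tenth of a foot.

The focal length stays 11.4 mm; the relevant sensor dimension is now h = 4.55 mm. Object distance dₒ = 23.9 m = 23900 mm.
Thin-lens field height W = h·(dₒ − f)/f = 4.55 × (23900 − 11.4)/11.4 ≈ 9534.485 mm = 9534.485/304.8 ft = 31.2811 ft.

31.3 ft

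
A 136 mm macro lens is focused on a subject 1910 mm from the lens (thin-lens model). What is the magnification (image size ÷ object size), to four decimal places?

0.0767×

Thin lens: 1/f = 1/dₒ + 1/dᵢ → 1/dᵢ = 1/136 − 1/1910 = 0.0068294 mm⁻¹, so dᵢ ≈ 146.4262 mm.
Magnification m = dᵢ/dₒ = 146.4262/1910 ≈ 0.07666.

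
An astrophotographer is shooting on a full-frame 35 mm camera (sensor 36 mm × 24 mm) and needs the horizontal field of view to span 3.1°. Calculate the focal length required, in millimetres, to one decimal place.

From α = 2·arctan(w/2f) we get f = w / (2·tan(α/2)).
With w = 36 mm and α/2 = 1.55°, tan(α/2) ≈ 0.02706, so f ≈ 36 / 0.05412 ≈ 665.2080 mm.

665.2 mm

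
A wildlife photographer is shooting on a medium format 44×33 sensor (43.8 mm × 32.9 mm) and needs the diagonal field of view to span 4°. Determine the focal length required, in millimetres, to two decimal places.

784.35 mm

Sensor diagonal = √(43.8² + 32.9²) = √3000.8500 ≈ 54.7800 mm.
From α = 2·arctan(d/2f) we get f = d / (2·tan(α/2)).
With d = 54.7800 mm and α/2 = 2°, tan(α/2) ≈ 0.03492, so f ≈ 54.7800 / 0.06984 ≈ 784.3472 mm.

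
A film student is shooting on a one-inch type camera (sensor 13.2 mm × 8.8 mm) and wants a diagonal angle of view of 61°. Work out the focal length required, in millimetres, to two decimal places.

13.47 mm

Sensor diagonal = √(13.2² + 8.8²) = √251.6800 ≈ 15.8644 mm.
From α = 2·arctan(d/2f) we get f = d / (2·tan(α/2)).
With d = 15.8644 mm and α/2 = 30.5°, tan(α/2) ≈ 0.58905, so f ≈ 15.8644 / 1.17809 ≈ 13.4662 mm.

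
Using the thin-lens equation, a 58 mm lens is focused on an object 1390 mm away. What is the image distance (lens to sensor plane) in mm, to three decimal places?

60.526 mm

1/dᵢ = 1/f − 1/dₒ = 1/58 − 1/1390 = 0.0165220 mm⁻¹.
dᵢ = 1/0.0165220 ≈ 60.5255 mm.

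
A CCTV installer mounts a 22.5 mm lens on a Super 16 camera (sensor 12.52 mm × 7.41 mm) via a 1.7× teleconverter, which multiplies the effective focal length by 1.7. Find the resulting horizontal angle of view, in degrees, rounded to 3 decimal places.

18.589°

Effective focal length f = 22.5 × 1.7 = 38.25 mm.
α = 2·arctan(12.52 / (2 × 38.25)) = 2·arctan(0.16366) ≈ 18.5893°.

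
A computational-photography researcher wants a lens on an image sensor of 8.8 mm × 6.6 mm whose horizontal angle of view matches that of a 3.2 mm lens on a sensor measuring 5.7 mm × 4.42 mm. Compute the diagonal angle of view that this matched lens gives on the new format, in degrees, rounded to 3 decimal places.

96.137°

Equal horizontal AOV ⇒ f₂ = f₁ · 8.8/5.7 = 3.2 × 1.54386 ≈ 4.9404 mm.
Sensor diagonal = √(8.8² + 6.6²) = √121.0000 ≈ 11.0000 mm.
Diagonal AOV on the new format = 2·arctan(11.0000 / (2 × 4.9404)) = 2·arctan(1.11328) ≈ 96.1367°.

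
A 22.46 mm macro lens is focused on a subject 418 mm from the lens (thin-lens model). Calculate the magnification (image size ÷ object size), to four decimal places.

Thin lens: 1/f = 1/dₒ + 1/dᵢ → 1/dᵢ = 1/22.46 − 1/418 = 0.0421313 mm⁻¹, so dᵢ ≈ 23.7353 mm.
Magnification m = dᵢ/dₒ = 23.7353/418 ≈ 0.05678.

0.0568×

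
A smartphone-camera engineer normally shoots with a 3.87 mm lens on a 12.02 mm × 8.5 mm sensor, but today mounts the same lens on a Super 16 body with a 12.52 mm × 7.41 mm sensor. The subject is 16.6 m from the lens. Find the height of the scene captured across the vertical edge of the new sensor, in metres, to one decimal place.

31.8 m

The focal length stays 3.87 mm; the relevant sensor dimension is now h = 7.41 mm. Object distance dₒ = 16.6 m = 16600 mm.
Thin-lens field height W = h·(dₒ − f)/f = 7.41 × (16600 − 3.87)/3.87 ≈ 31777.086 mm = 31.7771 m.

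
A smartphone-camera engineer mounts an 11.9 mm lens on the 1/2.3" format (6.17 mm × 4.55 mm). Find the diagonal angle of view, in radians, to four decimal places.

0.6232 rad

Sensor diagonal = √(6.17² + 4.55²) = √58.7714 ≈ 7.6663 mm.
Angle of view α = 2·arctan(d/2f) with d = 7.6663 mm and f = 11.9 mm.
d/2f = 0.32211; arctan(0.32211) ≈ 0.3116 rad, so α ≈ 0.6232 rad.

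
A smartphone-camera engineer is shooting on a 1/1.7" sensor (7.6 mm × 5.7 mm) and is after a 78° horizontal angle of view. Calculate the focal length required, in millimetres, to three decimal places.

4.693 mm

From α = 2·arctan(w/2f) we get f = w / (2·tan(α/2)).
With w = 7.6 mm and α/2 = 39°, tan(α/2) ≈ 0.80978, so f ≈ 7.6 / 1.61957 ≈ 4.6926 mm.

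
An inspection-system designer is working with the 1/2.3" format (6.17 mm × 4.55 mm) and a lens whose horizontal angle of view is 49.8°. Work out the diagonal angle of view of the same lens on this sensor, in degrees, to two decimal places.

From the horizontal AOV: f = 6.17 / (2·tan(24.9°)) = 6.17 / 0.92837 ≈ 6.6461 mm.
Sensor diagonal = √(6.17² + 4.55²) = √58.7714 ≈ 7.6663 mm.
Diagonal AOV = 2·arctan(7.6663 / (2 × 6.6461)) = 2·arctan(0.57675) ≈ 59.9485°.

59.95°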